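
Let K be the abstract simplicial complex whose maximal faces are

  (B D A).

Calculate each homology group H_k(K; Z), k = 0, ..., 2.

Order the vertices as A < B < D. Listing each simplex with vertices in this order, K has dimension 2 with simplices:

  0-simplices (3): A, B, D
  1-simplices (3): AB, AD, BD
  2-simplices (1): ABD

Hence C_0 ≅ Z^3, C_1 ≅ Z^3, C_2 ≅ Z^1.

The boundary map ∂_1: C_1 → C_0 maps an edge to its endpoints' difference, ∂[p,q] = q − p. For instance
  ∂BD = D − B.
The 3×3 boundary matrix has rank 2 and Smith normal form diag(1,1).

The boundary map ∂_2: C_2 → C_1 sends each 2-simplex [p,q,r] to [q,r] − [p,r] + [p,q]. For instance
  ∂ABD = BD − AD + AB.
The resulting 3×1 matrix has rank 1, and its Smith normal form has invariant factors (1).

Reading off H_k = ker ∂_k / im ∂_{k+1}:

  H_0: rank C_0 − rank ∂_1 = 3 − 2 = 1, and the invariant factors of ∂_1 are all 1, so H_0 = Z.
  H_1: rank ker ∂_1 − rank ∂_2 = (3 − 2) − 1 = 0, and the invariant factors of ∂_2 are all 1, so H_1 = 0.
  H_2: rank ker ∂_2 − rank ∂_3 = (1 − 1) − 0 = 0, and there is no ∂_3, so H_2 = 0.

H_0 ≅ Z,  H_1 = 0,  H_2 = 0.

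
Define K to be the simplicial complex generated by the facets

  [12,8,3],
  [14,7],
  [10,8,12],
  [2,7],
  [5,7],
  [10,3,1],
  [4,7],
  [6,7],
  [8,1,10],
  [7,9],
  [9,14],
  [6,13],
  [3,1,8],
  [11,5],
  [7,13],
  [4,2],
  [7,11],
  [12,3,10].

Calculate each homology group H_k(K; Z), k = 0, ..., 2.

H_0 = Z^2,  H_1 = Z^4,  H_2 = Z.

Fix the vertex order 1 < 2 < 3 < 4 < 5 < 6 < 7 < 8 < 9 < 10 < 11 < 12 < 13 < 14 and write every simplex with vertices in increasing order. Then dim K = 2 and the simplices of K are:

  0-simplices (14): [1], [2], [3], [4], [5], [6], [7], [8], [9], [10], [11], [12], [13], [14]
  1-simplices (21): [1,3], [1,8], [1,10], [2,4], [2,7], [3,8], [3,10], [3,12], [4,7], [5,7], [5,11], [6,7], [6,13], [7,9], [7,11], [7,13], [7,14], [8,10], [8,12], [9,14], [10,12]
  2-simplices (6): [1,3,8], [1,3,10], [1,8,10], [3,8,12], [3,10,12], [8,10,12]

so the chain groups are C_0 ≅ Z^14, C_1 ≅ Z^21, C_2 ≅ Z^6.

The boundary map ∂_1: C_1 → C_0 maps an edge to its endpoints' difference, ∂[p,q] = q − p.
The 14×21 boundary matrix has rank 12 and Smith normal form diag(1,1,1,1,1,1,1,1,1,1,1,1).

The boundary map ∂_2: C_2 → C_1 sends each 2-simplex [p,q,r] to [q,r] − [p,r] + [p,q]. For instance
  ∂[3,8,12] = [8,12] − [3,12] + [3,8],
  ∂[1,8,10] = [8,10] − [1,10] + [1,8].
This gives a 21×6 integer matrix of rank 5; reducing to Smith normal form yields diagonal entries (1,1,1,1,1).

Computing H_k = (kernel of ∂_k) / (image of ∂_{k+1}):

  H_0: rank C_0 − rank ∂_1 = 14 − 12 = 2, and the invariant factors of ∂_1 are all 1, so H_0 ≅ Z^2.
  H_1: rank ker ∂_1 − rank ∂_2 = (21 − 12) − 5 = 4, and the invariant factors of ∂_2 are all 1, so H_1 ≅ Z^4.
  H_2: rank ker ∂_2 − rank ∂_3 = (6 − 5) − 0 = 1, and there is no ∂_3, so H_2 ≅ Z.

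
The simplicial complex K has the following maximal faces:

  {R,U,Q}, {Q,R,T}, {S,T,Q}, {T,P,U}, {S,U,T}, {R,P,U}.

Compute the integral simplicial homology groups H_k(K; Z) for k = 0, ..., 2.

K has 6 vertices, 12 edges, 6 triangles.
rank ∂_0 = 0, rank ∂_1 = 5 ⇒ b_0 = 6 − 0 − 5 = 1; all invariant factors of ∂_1 are 1 so no torsion. So H_0 ≅ Z.
rank ∂_1 = 5, rank ∂_2 = 6 ⇒ b_1 = 12 − 5 − 6 = 1; all invariant factors of ∂_2 are 1 so no torsion. So H_1 ≅ Z.
rank ∂_2 = 6, rank ∂_3 = 0 ⇒ b_2 = 6 − 6 − 0 = 0. So H_2 ≅ 0.

H_0 ≅ Z,  H_1 ≅ Z,  H_2 = 0.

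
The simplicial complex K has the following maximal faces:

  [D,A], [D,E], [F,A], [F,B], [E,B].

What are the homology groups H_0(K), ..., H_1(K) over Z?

H_0 ≅ Z,  H_1 ≅ Z.

We work with the vertex ordering A < B < D < E < F. The simplices of K, each written with vertices in increasing order, are:

  0-simplices (5): A, B, D, E, F
  1-simplices (5): AD, AF, BE, BF, DE

giving chain groups C_0 ≅ Z^5, C_1 ≅ Z^5.

∂_1: C_1 → C_0 sends each edge [p,q] (with p < q) to q − p. For instance
  ∂AD = D − A.
The 5×5 boundary matrix has rank 4 and Smith normal form diag(1,1,1,1).

Now H_k = ker ∂_k / im ∂_{k+1}, so:

  H_0: rank C_0 − rank ∂_1 = 5 − 4 = 1, and the invariant factors of ∂_1 are all 1, so H_0 = Z.
  H_1: rank ker ∂_1 − rank ∂_2 = (5 − 4) − 0 = 1, and there is no ∂_2, so H_1 = Z.

As a check, the Euler characteristic is 5 − 5 = 0, which agrees with 1 − 1 = 0.
(K is a triangulation of the circle S^1.)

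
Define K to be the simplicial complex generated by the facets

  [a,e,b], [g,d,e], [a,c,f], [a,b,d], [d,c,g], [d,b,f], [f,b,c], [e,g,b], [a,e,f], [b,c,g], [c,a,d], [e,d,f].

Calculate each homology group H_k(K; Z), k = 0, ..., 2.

H_0 ≅ Z,  H_1 ≅ Z/2Z,  H_2 = 0.

Order the vertices as a < b < c < d < e < f < g. Listing each simplex with vertices in this order, K has dimension 2 with simplices:

  0-simplices (7): a, b, c, d, e, f, g
  1-simplices (18): ab, ac, ad, ae, af, bc, bd, be, bf, bg, cd, cf, cg, de, df, dg, ef, eg
  2-simplices (12): abd, abe, acd, acf, aef, bcf, bcg, bdf, beg, cdg, def, deg

giving chain groups C_0 ≅ Z^7, C_1 ≅ Z^18, C_2 ≅ Z^12.

∂_1: C_1 → C_0 sends each edge [p,q] (with p < q) to q − p. For instance
  ∂af = f − a.
The resulting 7×18 matrix has rank 6, and its Smith normal form has invariant factors (1,1,1,1,1,1).

∂_2: C_2 → C_1 acts by ∂[p,q,r] = [q,r] − [p,r] + [p,q]. For instance
  ∂cdg = dg − cg + cd,
  ∂abe = be − ae + ab.
The resulting 18×12 matrix has rank 12, and its Smith normal form has invariant factors (1,1,1,1,1,1,1,1,1,1,1,2).

Computing H_k = (kernel of ∂_k) / (image of ∂_{k+1}):

  H_0: rank C_0 − rank ∂_1 = 7 − 6 = 1, and the invariant factors of ∂_1 are all 1, so H_0 = Z.
  H_1: rank ker ∂_1 − rank ∂_2 = (18 − 6) − 12 = 0, and ∂_2 has invariant factor 2 > 1, so H_1 = Z/2Z.
  H_2: rank ker ∂_2 − rank ∂_3 = (12 − 12) − 0 = 0, and there is no ∂_3, so H_2 = 0.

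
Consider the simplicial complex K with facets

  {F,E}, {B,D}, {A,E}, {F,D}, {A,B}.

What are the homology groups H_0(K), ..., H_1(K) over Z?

H_0 = Z,  H_1 = Z.

Order the vertices as A < B < D < E < F. Listing each simplex with vertices in this order, K has dimension 1 with simplices:

  0-simplices (5): A, B, D, E, F
  1-simplices (5): AB, AE, BD, DF, EF

giving chain groups C_0 ≅ Z^5, C_1 ≅ Z^5.

The boundary map ∂_1: C_1 → C_0 is given by ∂[p,q] = [q] − [p]. For instance
  ∂AE = E − A.
The 5×5 boundary matrix has rank 4 and Smith normal form diag(1,1,1,1).

Computing H_k = (kernel of ∂_k) / (image of ∂_{k+1}):

  H_0: rank C_0 − rank ∂_1 = 5 − 4 = 1, and the invariant factors of ∂_1 are all 1, so H_0 ≅ Z.
  H_1: rank ker ∂_1 − rank ∂_2 = (5 − 4) − 0 = 1, and there is no ∂_2, so H_1 ≅ Z.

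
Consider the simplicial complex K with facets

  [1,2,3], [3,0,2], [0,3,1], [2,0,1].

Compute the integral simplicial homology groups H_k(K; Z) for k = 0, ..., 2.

H_0 ≅ Z,  H_1 = 0,  H_2 ≅ Z.

Fix the vertex order 0 < 1 < 2 < 3 and write every simplex with vertices in increasing order. Then dim K = 2 and the simplices of K are:

  0-simplices (4): [0], [1], [2], [3]
  1-simplices (6): [0,1], [0,2], [0,3], [1,2], [1,3], [2,3]
  2-simplices (4): [0,1,2], [0,1,3], [0,2,3], [1,2,3]

Hence C_0 ≅ Z^4, C_1 ≅ Z^6, C_2 ≅ Z^4.

Boundary ∂_1: C_1 → C_0 maps an edge to its endpoints' difference, ∂[p,q] = q − p. For instance
  ∂[0,2] = [2] − [0].
The 4×6 boundary matrix has rank 3 and Smith normal form diag(1,1,1).

The boundary map ∂_2: C_2 → C_1 maps a triangle to the signed sum of its edges. For instance
  ∂[0,1,3] = [1,3] − [0,3] + [0,1],
  ∂[0,2,3] = [2,3] − [0,3] + [0,2].
As a 6×4 matrix over Z this has rank 3, with invariant factors (1,1,1).

Reading off H_k = ker ∂_k / im ∂_{k+1}:

  H_0: rank C_0 − rank ∂_1 = 4 − 3 = 1, and the invariant factors of ∂_1 are all 1, so H_0 ≅ Z.
  H_1: rank ker ∂_1 − rank ∂_2 = (6 − 3) − 3 = 0, and the invariant factors of ∂_2 are all 1, so H_1 ≅ 0.
  H_2: rank ker ∂_2 − rank ∂_3 = (4 − 3) − 0 = 1, and there is no ∂_3, so H_2 ≅ Z.

As a check, the Euler characteristic is 4 − 6 + 4 = 2, which agrees with 1 − 0 + 1 = 2.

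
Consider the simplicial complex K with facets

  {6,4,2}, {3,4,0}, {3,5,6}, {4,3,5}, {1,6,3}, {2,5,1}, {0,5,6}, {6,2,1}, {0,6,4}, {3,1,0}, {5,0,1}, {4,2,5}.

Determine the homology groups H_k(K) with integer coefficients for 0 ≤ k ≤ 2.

Order the vertices as 0 < 1 < 2 < 3 < 4 < 5 < 6. Listing each simplex with vertices in this order, K has dimension 2 with simplices:

  0-simplices (7): [0], [1], [2], [3], [4], [5], [6]
  1-simplices (18): [0,1], [0,3], [0,4], [0,5], [0,6], [1,2], [1,3], [1,5], [1,6], [2,4], [2,5], [2,6], [3,4], [3,5], [3,6], [4,5], [4,6], [5,6]
  2-simplices (12): [0,1,3], [0,1,5], [0,3,4], [0,4,6], [0,5,6], [1,2,5], [1,2,6], [1,3,6], [2,4,5], [2,4,6], [3,4,5], [3,5,6]

Hence C_0 ≅ Z^7, C_1 ≅ Z^18, C_2 ≅ Z^12.

∂_1: C_1 → C_0 is given by ∂[p,q] = [q] − [p]. For instance
  ∂[5,6] = [6] − [5].
This gives a 7×18 integer matrix of rank 6; reducing to Smith normal form yields diagonal entries (1,1,1,1,1,1).

∂_2: C_2 → C_1 sends each 2-simplex [p,q,r] to [q,r] − [p,r] + [p,q]. For instance
  ∂[2,4,5] = [4,5] − [2,5] + [2,4],
  ∂[3,4,5] = [4,5] − [3,5] + [3,4].
The 18×12 boundary matrix has rank 12 and Smith normal form diag(1,1,1,1,1,1,1,1,1,1,1,2).

Reading off H_k = ker ∂_k / im ∂_{k+1}:

  H_0: rank C_0 − rank ∂_1 = 7 − 6 = 1, and the invariant factors of ∂_1 are all 1, so H_0 ≅ Z.
  H_1: rank ker ∂_1 − rank ∂_2 = (18 − 6) − 12 = 0, and ∂_2 has invariant factor 2 > 1, so H_1 ≅ Z/2.
  H_2: rank ker ∂_2 − rank ∂_3 = (12 − 12) − 0 = 0, and there is no ∂_3, so H_2 ≅ 0.

H_0 = Z,  H_1 = Z/2,  H_2 = 0.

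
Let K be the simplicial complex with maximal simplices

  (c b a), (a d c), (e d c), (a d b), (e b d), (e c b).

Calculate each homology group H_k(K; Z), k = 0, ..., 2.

H_0 ≅ Z,  H_1 = 0,  H_2 ≅ Z.

Take the total order a < b < c < d < e on the vertex set. Then K (dimension 2) consists of the simplices:

  0-simplices (5): a, b, c, d, e
  1-simplices (9): ab, ac, ad, bc, bd, be, cd, ce, de
  2-simplices (6): abc, abd, acd, bce, bde, cde

Hence C_0 ≅ Z^5, C_1 ≅ Z^9, C_2 ≅ Z^6.

The boundary map ∂_1: C_1 → C_0 sends each edge [p,q] (with p < q) to q − p. For instance
  ∂be = e − b.
As a 5×9 matrix over Z this has rank 4, with invariant factors (1,1,1,1).

The boundary map ∂_2: C_2 → C_1 maps a triangle to the signed sum of its edges. For instance
  ∂bce = ce − be + bc,
  ∂abd = bd − ad + ab.
As a 9×6 matrix over Z this has rank 5, with invariant factors (1,1,1,1,1).

Computing H_k = (kernel of ∂_k) / (image of ∂_{k+1}):

  H_0: rank C_0 − rank ∂_1 = 5 − 4 = 1, and the invariant factors of ∂_1 are all 1, so H_0 = Z.
  H_1: rank ker ∂_1 − rank ∂_2 = (9 − 4) − 5 = 0, and the invariant factors of ∂_2 are all 1, so H_1 = 0.
  H_2: rank ker ∂_2 − rank ∂_3 = (6 − 5) − 0 = 1, and there is no ∂_3, so H_2 = Z.

As a check, the Euler characteristic is 5 − 9 + 6 = 2, which agrees with 1 − 0 + 1 = 2.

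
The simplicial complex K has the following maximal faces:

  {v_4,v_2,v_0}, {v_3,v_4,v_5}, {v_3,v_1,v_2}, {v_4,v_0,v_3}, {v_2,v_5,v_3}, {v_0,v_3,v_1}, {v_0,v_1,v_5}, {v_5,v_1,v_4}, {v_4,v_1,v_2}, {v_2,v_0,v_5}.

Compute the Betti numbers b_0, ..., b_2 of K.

b_0 = 1, b_1 = 0, b_2 = 0.

Take the total order v_0 < v_1 < v_2 < v_3 < v_4 < v_5 on the vertex set. Then K (dimension 2) consists of the simplices:

  0-simplices (6): [v_0], [v_1], [v_2], [v_3], [v_4], [v_5]
  1-simplices (15): (15 of them)
  2-simplices (10): [v_0,v_1,v_3], [v_0,v_1,v_5], [v_0,v_2,v_4], [v_0,v_2,v_5], [v_0,v_3,v_4], [v_1,v_2,v_3], [v_1,v_2,v_4], [v_1,v_4,v_5], [v_2,v_3,v_5], [v_3,v_4,v_5]

Hence C_0 ≅ Z^6, C_1 ≅ Z^15, C_2 ≅ Z^10.

Boundary ∂_1: C_1 → C_0 sends each edge [p,q] (with p < q) to q − p.
The resulting 6×15 matrix has rank 5, and its Smith normal form has invariant factors (1,1,1,1,1).

Boundary ∂_2: C_2 → C_1 sends each 2-simplex [p,q,r] to [q,r] − [p,r] + [p,q]. For instance
  ∂[v_0,v_3,v_4] = [v_3,v_4] − [v_0,v_4] + [v_0,v_3],
  ∂[v_0,v_1,v_3] = [v_1,v_3] − [v_0,v_3] + [v_0,v_1].
The 15×10 boundary matrix has rank 10 and Smith normal form diag(1,1,1,1,1,1,1,1,1,2).

Reading off H_k = ker ∂_k / im ∂_{k+1}:

  H_0: rank C_0 − rank ∂_1 = 6 − 5 = 1, and the invariant factors of ∂_1 are all 1, so H_0 ≅ Z.
  H_1: rank ker ∂_1 − rank ∂_2 = (15 − 5) − 10 = 0, and ∂_2 has invariant factor 2 > 1, so H_1 ≅ Z/2.
  H_2: rank ker ∂_2 − rank ∂_3 = (10 − 10) − 0 = 0, and there is no ∂_3, so H_2 ≅ 0.

(K is a triangulation of the real projective plane RP^2.)

Hence the Betti numbers are b_0 = 1, b_1 = 0, b_2 = 0.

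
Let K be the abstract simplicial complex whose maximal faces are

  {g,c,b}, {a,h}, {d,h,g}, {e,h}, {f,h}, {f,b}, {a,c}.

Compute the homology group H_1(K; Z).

H_1 = Z^2.

Order the vertices as a < b < c < d < e < f < g < h. Listing each simplex with vertices in this order, K has dimension 2 with simplices:

  0-simplices (8): a, b, c, d, e, f, g, h
  1-simplices (11): ac, ah, bc, bf, bg, cg, dg, dh, eh, fh, gh
  2-simplices (2): bcg, dgh

so the chain groups are C_0 ≅ Z^8, C_1 ≅ Z^11, C_2 ≅ Z^2.

Boundary ∂_1: C_1 → C_0 sends each edge [p,q] (with p < q) to q − p. For instance
  ∂bc = c − b.
As a 8×11 matrix over Z this has rank 7, with invariant factors (1,1,1,1,1,1,1).

Boundary ∂_2: C_2 → C_1 sends each 2-simplex [p,q,r] to [q,r] − [p,r] + [p,q]. For instance
  ∂bcg = cg − bg + bc,
  ∂dgh = gh − dh + dg.
The resulting 11×2 matrix has rank 2, and its Smith normal form has invariant factors (1,1).

Now H_k = ker ∂_k / im ∂_{k+1}, so:

  H_1: rank ker ∂_1 − rank ∂_2 = (11 − 7) − 2 = 2, and the invariant factors of ∂_2 are all 1, so H_1 ≅ Z^2.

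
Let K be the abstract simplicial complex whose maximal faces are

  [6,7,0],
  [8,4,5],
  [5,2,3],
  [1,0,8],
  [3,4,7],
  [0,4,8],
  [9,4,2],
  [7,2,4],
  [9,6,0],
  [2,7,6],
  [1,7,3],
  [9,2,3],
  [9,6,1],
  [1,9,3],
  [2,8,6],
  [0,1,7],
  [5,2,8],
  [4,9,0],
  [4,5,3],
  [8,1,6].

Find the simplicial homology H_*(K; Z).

Take the total order 0 < 1 < 2 < 3 < 4 < 5 < 6 < 7 < 8 < 9 on the vertex set. Then K (dimension 2) consists of the simplices:

  0-simplices (10): [0], [1], [2], [3], [4], [5], [6], [7], [8], [9]
  1-simplices (30): (30 of them)
  2-simplices (20): (20 of them)

Hence C_0 ≅ Z^10, C_1 ≅ Z^30, C_2 ≅ Z^20.

∂_1: C_1 → C_0 sends each edge [p,q] (with p < q) to q − p.
This gives a 10×30 integer matrix of rank 9; reducing to Smith normal form yields diagonal entries (1,1,1,1,1,1,1,1,1).

The boundary map ∂_2: C_2 → C_1 acts by ∂[p,q,r] = [q,r] − [p,r] + [p,q]. For instance
  ∂[1,6,8] = [6,8] − [1,8] + [1,6],
  ∂[2,3,5] = [3,5] − [2,5] + [2,3].
This gives a 30×20 integer matrix of rank 20; reducing to Smith normal form yields diagonal entries (1,1,1,1,1,1,1,1,1,1,1,1,1,1,1,1,1,1,1,2).

Computing H_k = (kernel of ∂_k) / (image of ∂_{k+1}):

  H_0: rank C_0 − rank ∂_1 = 10 − 9 = 1, and the invariant factors of ∂_1 are all 1, so H_0 ≅ Z.
  H_1: rank ker ∂_1 − rank ∂_2 = (30 − 9) − 20 = 1, and ∂_2 has invariant factor 2 > 1, so H_1 ≅ Z ⊕ Z/2.
  H_2: rank ker ∂_2 − rank ∂_3 = (20 − 20) − 0 = 0, and there is no ∂_3, so H_2 ≅ 0.

H_0 ≅ Z,  H_1 ≅ Z ⊕ Z/2,  H_2 = 0.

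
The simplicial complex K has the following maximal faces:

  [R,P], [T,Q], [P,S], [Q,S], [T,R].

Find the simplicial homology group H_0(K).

H_0 ≅ Z.

Fix the vertex order P < Q < R < S < T and write every simplex with vertices in increasing order. Then dim K = 1 and the simplices of K are:

  0-simplices (5): P, Q, R, S, T
  1-simplices (5): PR, PS, QS, QT, RT

Hence C_0 ≅ Z^5, C_1 ≅ Z^5.

∂_1: C_1 → C_0 is given by ∂[p,q] = [q] − [p]. For instance
  ∂PS = S − P.
As a 5×5 matrix over Z this has rank 4, with invariant factors (1,1,1,1).

From H_k ≅ ker(∂_k) / im(∂_{k+1}) we obtain:

  H_0: rank C_0 − rank ∂_1 = 5 − 4 = 1, and the invariant factors of ∂_1 are all 1, so H_0 = Z.

(K is a triangulation of the circle S^1.)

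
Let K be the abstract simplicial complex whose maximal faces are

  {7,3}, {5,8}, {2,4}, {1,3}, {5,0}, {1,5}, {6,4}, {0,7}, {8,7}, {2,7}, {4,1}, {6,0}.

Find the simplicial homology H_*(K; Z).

H_0 = Z,  H_1 = Z^4.

K has 9 vertices, 12 edges.
rank ∂_0 = 0, rank ∂_1 = 8 ⇒ b_0 = 9 − 0 − 8 = 1; all invariant factors of ∂_1 are 1 so no torsion. So H_0 ≅ Z.
rank ∂_1 = 8, rank ∂_2 = 0 ⇒ b_1 = 12 − 8 − 0 = 4. So H_1 ≅ Z^4.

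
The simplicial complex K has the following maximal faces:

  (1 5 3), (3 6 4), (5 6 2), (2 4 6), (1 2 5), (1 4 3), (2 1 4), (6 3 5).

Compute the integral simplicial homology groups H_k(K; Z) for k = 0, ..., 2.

Order the vertices as 1 < 2 < 3 < 4 < 5 < 6. Listing each simplex with vertices in this order, K has dimension 2 with simplices:

  0-simplices (6): [1], [2], [3], [4], [5], [6]
  1-simplices (12): [1,2], [1,3], [1,4], [1,5], [2,4], [2,5], [2,6], [3,4], [3,5], [3,6], [4,6], [5,6]
  2-simplices (8): [1,2,4], [1,2,5], [1,3,4], [1,3,5], [2,4,6], [2,5,6], [3,4,6], [3,5,6]

giving chain groups C_0 ≅ Z^6, C_1 ≅ Z^12, C_2 ≅ Z^8.

The boundary map ∂_1: C_1 → C_0 maps an edge to its endpoints' difference, ∂[p,q] = q − p. For instance
  ∂[3,4] = [4] − [3].
The resulting 6×12 matrix has rank 5, and its Smith normal form has invariant factors (1,1,1,1,1).

The boundary map ∂_2: C_2 → C_1 maps a triangle to the signed sum of its edges. For instance
  ∂[3,4,6] = [4,6] − [3,6] + [3,4],
  ∂[1,3,5] = [3,5] − [1,5] + [1,3].
The resulting 12×8 matrix has rank 7, and its Smith normal form has invariant factors (1,1,1,1,1,1,1).

Reading off H_k = ker ∂_k / im ∂_{k+1}:

  H_0: rank C_0 − rank ∂_1 = 6 − 5 = 1, and the invariant factors of ∂_1 are all 1, so H_0 ≅ Z.
  H_1: rank ker ∂_1 − rank ∂_2 = (12 − 5) − 7 = 0, and the invariant factors of ∂_2 are all 1, so H_1 ≅ 0.
  H_2: rank ker ∂_2 − rank ∂_3 = (8 − 7) − 0 = 1, and there is no ∂_3, so H_2 ≅ Z.

H_0 ≅ Z,  H_1 = 0,  H_2 ≅ Z.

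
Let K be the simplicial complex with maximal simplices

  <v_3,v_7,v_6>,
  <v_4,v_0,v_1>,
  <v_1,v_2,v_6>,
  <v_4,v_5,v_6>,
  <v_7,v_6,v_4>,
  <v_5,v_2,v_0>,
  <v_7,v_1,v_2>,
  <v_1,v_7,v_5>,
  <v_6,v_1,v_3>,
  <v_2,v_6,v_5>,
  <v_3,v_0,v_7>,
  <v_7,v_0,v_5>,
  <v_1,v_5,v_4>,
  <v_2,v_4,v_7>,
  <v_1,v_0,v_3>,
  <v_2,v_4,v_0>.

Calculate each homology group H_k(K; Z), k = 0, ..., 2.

Order the vertices as v_0 < v_1 < v_2 < v_3 < v_4 < v_5 < v_6 < v_7. Listing each simplex with vertices in this order, K has dimension 2 with simplices:

  0-simplices (8): [v_0], [v_1], [v_2], [v_3], [v_4], [v_5], [v_6], [v_7]
  1-simplices (24): (24 of them)
  2-simplices (16): (16 of them)

giving chain groups C_0 ≅ Z^8, C_1 ≅ Z^24, C_2 ≅ Z^16.

The boundary map ∂_1: C_1 → C_0 maps an edge to its endpoints' difference, ∂[p,q] = q − p. For instance
  ∂[v_2,v_6] = [v_6] − [v_2].
The 8×24 boundary matrix has rank 7 and Smith normal form diag(1,1,1,1,1,1,1).

Boundary ∂_2: C_2 → C_1 maps a triangle to the signed sum of its edges. For instance
  ∂[v_2,v_5,v_6] = [v_5,v_6] − [v_2,v_6] + [v_2,v_5],
  ∂[v_0,v_2,v_4] = [v_2,v_4] − [v_0,v_4] + [v_0,v_2].
This gives a 24×16 integer matrix of rank 15; reducing to Smith normal form yields diagonal entries (1,1,1,1,1,1,1,1,1,1,1,1,1,1,1).

From H_k ≅ ker(∂_k) / im(∂_{k+1}) we obtain:

  H_0: rank C_0 − rank ∂_1 = 8 − 7 = 1, and the invariant factors of ∂_1 are all 1, so H_0 ≅ Z.
  H_1: rank ker ∂_1 − rank ∂_2 = (24 − 7) − 15 = 2, and the invariant factors of ∂_2 are all 1, so H_1 ≅ Z^2.
  H_2: rank ker ∂_2 − rank ∂_3 = (16 − 15) − 0 = 1, and there is no ∂_3, so H_2 ≅ Z.

(K is a triangulation of the torus T^2.)

H_0 = Z,  H_1 = Z^2,  H_2 = Z.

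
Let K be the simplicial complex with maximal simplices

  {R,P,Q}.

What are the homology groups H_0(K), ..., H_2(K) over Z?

H_0 ≅ Z,  H_1 = 0,  H_2 = 0.

We work with the vertex ordering P < Q < R. The simplices of K, each written with vertices in increasing order, are:

  0-simplices (3): P, Q, R
  1-simplices (3): PQ, PR, QR
  2-simplices (1): PQR

Hence C_0 ≅ Z^3, C_1 ≅ Z^3, C_2 ≅ Z^1.

∂_1: C_1 → C_0 maps an edge to its endpoints' difference, ∂[p,q] = q − p. For instance
  ∂PR = R − P.
This gives a 3×3 integer matrix of rank 2; reducing to Smith normal form yields diagonal entries (1,1).

∂_2: C_2 → C_1 acts by ∂[p,q,r] = [q,r] − [p,r] + [p,q]. For instance
  ∂PQR = QR − PR + PQ.
This gives a 3×1 integer matrix of rank 1; reducing to Smith normal form yields diagonal entries (1).

Reading off H_k = ker ∂_k / im ∂_{k+1}:

  H_0: rank C_0 − rank ∂_1 = 3 − 2 = 1, and the invariant factors of ∂_1 are all 1, so H_0 ≅ Z.
  H_1: rank ker ∂_1 − rank ∂_2 = (3 − 2) − 1 = 0, and the invariant factors of ∂_2 are all 1, so H_1 ≅ 0.
  H_2: rank ker ∂_2 − rank ∂_3 = (1 − 1) − 0 = 0, and there is no ∂_3, so H_2 ≅ 0.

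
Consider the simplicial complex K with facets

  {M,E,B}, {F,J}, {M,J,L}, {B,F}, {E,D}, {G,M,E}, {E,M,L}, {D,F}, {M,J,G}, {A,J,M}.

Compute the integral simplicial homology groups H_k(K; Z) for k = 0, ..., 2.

H_0 ≅ Z,  H_1 ≅ Z^2,  H_2 = 0.

K has 9 vertices, 16 edges, 6 triangles.
rank ∂_0 = 0, rank ∂_1 = 8 ⇒ b_0 = 9 − 0 − 8 = 1; all invariant factors of ∂_1 are 1 so no torsion. So H_0 = Z.
rank ∂_1 = 8, rank ∂_2 = 6 ⇒ b_1 = 16 − 8 − 6 = 2; all invariant factors of ∂_2 are 1 so no torsion. So H_1 = Z^2.
rank ∂_2 = 6, rank ∂_3 = 0 ⇒ b_2 = 6 − 6 − 0 = 0. So H_2 = 0.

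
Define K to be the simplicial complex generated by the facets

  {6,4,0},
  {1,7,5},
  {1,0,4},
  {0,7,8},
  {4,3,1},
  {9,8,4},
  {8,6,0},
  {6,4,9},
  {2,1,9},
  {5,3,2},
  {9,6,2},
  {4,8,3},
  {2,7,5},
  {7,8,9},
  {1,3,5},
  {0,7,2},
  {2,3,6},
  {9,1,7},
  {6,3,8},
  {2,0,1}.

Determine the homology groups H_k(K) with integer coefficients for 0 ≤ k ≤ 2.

We work with the vertex ordering 0 < 1 < 2 < 3 < 4 < 5 < 6 < 7 < 8 < 9. The simplices of K, each written with vertices in increasing order, are:

  0-simplices (10): [0], [1], [2], [3], [4], [5], [6], [7], [8], [9]
  1-simplices (30): (30 of them)
  2-simplices (20): (20 of them)

giving chain groups C_0 ≅ Z^10, C_1 ≅ Z^30, C_2 ≅ Z^20.

∂_1: C_1 → C_0 sends each edge [p,q] (with p < q) to q − p.
As a 10×30 matrix over Z this has rank 9, with invariant factors (1,1,1,1,1,1,1,1,1).

∂_2: C_2 → C_1 maps a triangle to the signed sum of its edges. For instance
  ∂[0,1,2] = [1,2] − [0,2] + [0,1],
  ∂[2,5,7] = [5,7] − [2,7] + [2,5].
This gives a 30×20 integer matrix of rank 20; reducing to Smith normal form yields diagonal entries (1,1,1,1,1,1,1,1,1,1,1,1,1,1,1,1,1,1,1,2).

Now H_k = ker ∂_k / im ∂_{k+1}, so:

  H_0: rank C_0 − rank ∂_1 = 10 − 9 = 1, and the invariant factors of ∂_1 are all 1, so H_0 ≅ Z.
  H_1: rank ker ∂_1 − rank ∂_2 = (30 − 9) − 20 = 1, and ∂_2 has invariant factor 2 > 1, so H_1 ≅ Z ⊕ Z/2.
  H_2: rank ker ∂_2 − rank ∂_3 = (20 − 20) − 0 = 0, and there is no ∂_3, so H_2 ≅ 0.

As a check, the Euler characteristic is 10 − 30 + 20 = 0, which agrees with 1 − 1 + 0 = 0.
(K is a triangulation of the Klein bottle.)

H_0 ≅ Z,  H_1 ≅ Z ⊕ Z/2,  H_2 = 0.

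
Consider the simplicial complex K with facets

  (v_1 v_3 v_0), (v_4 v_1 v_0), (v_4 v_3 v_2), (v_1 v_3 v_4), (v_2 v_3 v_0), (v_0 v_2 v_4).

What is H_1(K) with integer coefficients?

K has 5 vertices, 9 edges, 6 triangles.
rank ∂_1 = 4, rank ∂_2 = 5 ⇒ b_1 = 9 − 4 − 5 = 0; all invariant factors of ∂_2 are 1 so no torsion. So H_1 ≅ 0.

H_1 = 0.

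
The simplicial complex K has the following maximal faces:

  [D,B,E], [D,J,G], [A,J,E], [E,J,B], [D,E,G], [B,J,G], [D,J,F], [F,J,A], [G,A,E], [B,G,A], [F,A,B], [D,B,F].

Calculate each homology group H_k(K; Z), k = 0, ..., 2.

H_0 ≅ Z,  H_1 ≅ Z/2,  H_2 = 0.

Order the vertices as A < B < D < E < F < G < J. Listing each simplex with vertices in this order, K has dimension 2 with simplices:

  0-simplices (7): A, B, D, E, F, G, J
  1-simplices (18): AB, AE, AF, AG, AJ, BD, BE, BF, BG, BJ, DE, DF, DG, DJ, EG, EJ, FJ, GJ
  2-simplices (12): ABF, ABG, AEG, AEJ, AFJ, BDE, BDF, BEJ, BGJ, DEG, DFJ, DGJ

Hence C_0 ≅ Z^7, C_1 ≅ Z^18, C_2 ≅ Z^12.

The boundary map ∂_1: C_1 → C_0 maps an edge to its endpoints' difference, ∂[p,q] = q − p.
This gives a 7×18 integer matrix of rank 6; reducing to Smith normal form yields diagonal entries (1,1,1,1,1,1).

Boundary ∂_2: C_2 → C_1 acts by ∂[p,q,r] = [q,r] − [p,r] + [p,q]. For instance
  ∂BGJ = GJ − BJ + BG,
  ∂DGJ = GJ − DJ + DG.
The 18×12 boundary matrix has rank 12 and Smith normal form diag(1,1,1,1,1,1,1,1,1,1,1,2).

Now H_k = ker ∂_k / im ∂_{k+1}, so:

  H_0: rank C_0 − rank ∂_1 = 7 − 6 = 1, and the invariant factors of ∂_1 are all 1, so H_0 ≅ Z.
  H_1: rank ker ∂_1 − rank ∂_2 = (18 − 6) − 12 = 0, and ∂_2 has invariant factor 2 > 1, so H_1 ≅ Z/2.
  H_2: rank ker ∂_2 − rank ∂_3 = (12 − 12) − 0 = 0, and there is no ∂_3, so H_2 ≅ 0.

As a check, the Euler characteristic is 7 − 18 + 12 = 1, which agrees with 1 − 0 + 0 = 1.
(K is a triangulation of the real projective plane RP^2.)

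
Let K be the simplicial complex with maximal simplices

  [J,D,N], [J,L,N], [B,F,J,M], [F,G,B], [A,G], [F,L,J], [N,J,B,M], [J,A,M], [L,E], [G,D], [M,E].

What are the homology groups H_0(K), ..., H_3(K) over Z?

H_0 ≅ Z,  H_1 ≅ Z^3,  H_2 = 0,  H_3 = 0.

Order the vertices as A < B < D < E < F < G < J < L < M < N. Listing each simplex with vertices in this order, K has dimension 3 with simplices:

  0-simplices (10): A, B, D, E, F, G, J, L, M, N
  1-simplices (22): AG, AJ, AM, BF, BG, BJ, BM, BN, DG, DJ, DN, EL, EM, FG, FJ, FL, FM, JL, JM, JN, LN, MN
  2-simplices (12): AJM, BFG, BFJ, BFM, BJM, BJN, BMN, DJN, FJL, FJM, JLN, JMN
  3-simplices (2): BFJM, BJMN

Hence C_0 ≅ Z^10, C_1 ≅ Z^22, C_2 ≅ Z^12, C_3 ≅ Z^2.

Boundary ∂_1: C_1 → C_0 is given by ∂[p,q] = [q] − [p]. For instance
  ∂FJ = J − F.
This gives a 10×22 integer matrix of rank 9; reducing to Smith normal form yields diagonal entries (1,1,1,1,1,1,1,1,1).

The boundary map ∂_2: C_2 → C_1 acts by ∂[p,q,r] = [q,r] − [p,r] + [p,q]. For instance
  ∂FJL = JL − FL + FJ,
  ∂BFG = FG − BG + BF.
The resulting 22×12 matrix has rank 10, and its Smith normal form has invariant factors (1,1,1,1,1,1,1,1,1,1).

The boundary map ∂_3: C_3 → C_2 sends each 3-simplex σ to the alternating sum Σ_i (−1)^i (σ with its i-th vertex removed). For instance
  ∂BFJM = FJM − BJM + BFM − BFJ,
  ∂BJMN = JMN − BMN + BJN − BJM.
The resulting 12×2 matrix has rank 2, and its Smith normal form has invariant factors (1,1).

Computing H_k = (kernel of ∂_k) / (image of ∂_{k+1}):

  H_0: rank C_0 − rank ∂_1 = 10 − 9 = 1, and the invariant factors of ∂_1 are all 1, so H_0 ≅ Z.
  H_1: rank ker ∂_1 − rank ∂_2 = (22 − 9) − 10 = 3, and the invariant factors of ∂_2 are all 1, so H_1 ≅ Z^3.
  H_2: rank ker ∂_2 − rank ∂_3 = (12 − 10) − 2 = 0, and the invariant factors of ∂_3 are all 1, so H_2 ≅ 0.
  H_3: rank ker ∂_3 − rank ∂_4 = (2 − 2) − 0 = 0, and there is no ∂_4, so H_3 ≅ 0.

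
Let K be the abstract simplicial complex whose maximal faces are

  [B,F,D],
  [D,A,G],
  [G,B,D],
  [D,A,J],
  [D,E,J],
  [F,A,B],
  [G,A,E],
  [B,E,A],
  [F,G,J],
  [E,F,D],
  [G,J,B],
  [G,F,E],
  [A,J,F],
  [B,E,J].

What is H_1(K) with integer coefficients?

We work with the vertex ordering A < B < D < E < F < G < J. The simplices of K, each written with vertices in increasing order, are:

  0-simplices (7): A, B, D, E, F, G, J
  1-simplices (21): AB, AD, AE, AF, AG, AJ, BD, BE, BF, BG, BJ, DE, DF, DG, DJ, EF, EG, EJ, FG, FJ, GJ
  2-simplices (14): ABE, ABF, ADG, ADJ, AEG, AFJ, BDF, BDG, BEJ, BGJ, DEF, DEJ, EFG, FGJ

giving chain groups C_0 ≅ Z^7, C_1 ≅ Z^21, C_2 ≅ Z^14.

The boundary map ∂_1: C_1 → C_0 maps an edge to its endpoints' difference, ∂[p,q] = q − p. For instance
  ∂BJ = J − B.
The 7×21 boundary matrix has rank 6 and Smith normal form diag(1,1,1,1,1,1).

∂_2: C_2 → C_1 maps a triangle to the signed sum of its edges. For instance
  ∂BEJ = EJ − BJ + BE,
  ∂ABE = BE − AE + AB.
This gives a 21×14 integer matrix of rank 13; reducing to Smith normal form yields diagonal entries (1,1,1,1,1,1,1,1,1,1,1,1,1).

Computing H_k = (kernel of ∂_k) / (image of ∂_{k+1}):

  H_1: rank ker ∂_1 − rank ∂_2 = (21 − 6) − 13 = 2, and the invariant factors of ∂_2 are all 1, so H_1 = Z^2.

(K is a triangulation of the torus T^2.)

H_1 ≅ Z^2.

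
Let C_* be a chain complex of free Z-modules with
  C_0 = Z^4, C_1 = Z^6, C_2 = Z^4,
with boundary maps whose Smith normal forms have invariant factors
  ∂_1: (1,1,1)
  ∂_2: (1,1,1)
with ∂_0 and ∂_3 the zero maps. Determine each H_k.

H_0 ≅ Z,  H_1 = 0,  H_2 ≅ Z.

H_0: b_0 = 4 − 0 − 3 = 1; torsion from ∂_1 factors > 1: none. So H_0 ≅ Z.
H_1: b_1 = 6 − 3 − 3 = 0; torsion from ∂_2 factors > 1: none. So H_1 ≅ 0.
H_2: b_2 = 4 − 3 − 0 = 1; torsion from ∂_3 factors > 1: none. So H_2 ≅ Z.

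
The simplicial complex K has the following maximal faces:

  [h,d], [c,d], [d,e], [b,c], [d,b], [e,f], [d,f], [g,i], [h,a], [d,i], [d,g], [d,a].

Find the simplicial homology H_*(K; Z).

K has 9 vertices, 12 edges.
rank ∂_0 = 0, rank ∂_1 = 8 ⇒ b_0 = 9 − 0 − 8 = 1; all invariant factors of ∂_1 are 1 so no torsion. So H_0 = Z.
rank ∂_1 = 8, rank ∂_2 = 0 ⇒ b_1 = 12 − 8 − 0 = 4. So H_1 = Z^4.

H_0 = Z,  H_1 = Z^4.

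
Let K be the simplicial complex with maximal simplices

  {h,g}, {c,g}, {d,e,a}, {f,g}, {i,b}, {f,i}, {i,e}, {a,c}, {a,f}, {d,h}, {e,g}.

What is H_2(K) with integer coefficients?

H_2 = 0.

Fix the vertex order a < b < c < d < e < f < g < h < i and write every simplex with vertices in increasing order. Then dim K = 2 and the simplices of K are:

  0-simplices (9): a, b, c, d, e, f, g, h, i
  1-simplices (13): ac, ad, ae, af, bi, cg, de, dh, eg, ei, fg, fi, gh
  2-simplices (1): ade

Hence C_0 ≅ Z^9, C_1 ≅ Z^13, C_2 ≅ Z^1.

∂_1: C_1 → C_0 sends each edge [p,q] (with p < q) to q − p.
The resulting 9×13 matrix has rank 8, and its Smith normal form has invariant factors (1,1,1,1,1,1,1,1).

∂_2: C_2 → C_1 acts by ∂[p,q,r] = [q,r] − [p,r] + [p,q]. For instance
  ∂ade = de − ae + ad.
The resulting 13×1 matrix has rank 1, and its Smith normal form has invariant factors (1).

Computing H_k = (kernel of ∂_k) / (image of ∂_{k+1}):

  H_2: rank ker ∂_2 − rank ∂_3 = (1 − 1) − 0 = 0, and there is no ∂_3, so H_2 ≅ 0.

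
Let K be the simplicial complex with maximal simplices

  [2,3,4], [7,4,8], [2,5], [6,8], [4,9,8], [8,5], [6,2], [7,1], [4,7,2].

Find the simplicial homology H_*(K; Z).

K has 9 vertices, 14 edges, 4 triangles.
rank ∂_0 = 0, rank ∂_1 = 8 ⇒ b_0 = 9 − 0 − 8 = 1; all invariant factors of ∂_1 are 1 so no torsion. So H_0 ≅ Z.
rank ∂_1 = 8, rank ∂_2 = 4 ⇒ b_1 = 14 − 8 − 4 = 2; all invariant factors of ∂_2 are 1 so no torsion. So H_1 ≅ Z^2.
rank ∂_2 = 4, rank ∂_3 = 0 ⇒ b_2 = 4 − 4 − 0 = 0. So H_2 ≅ 0.

H_0 ≅ Z,  H_1 ≅ Z^2,  H_2 = 0.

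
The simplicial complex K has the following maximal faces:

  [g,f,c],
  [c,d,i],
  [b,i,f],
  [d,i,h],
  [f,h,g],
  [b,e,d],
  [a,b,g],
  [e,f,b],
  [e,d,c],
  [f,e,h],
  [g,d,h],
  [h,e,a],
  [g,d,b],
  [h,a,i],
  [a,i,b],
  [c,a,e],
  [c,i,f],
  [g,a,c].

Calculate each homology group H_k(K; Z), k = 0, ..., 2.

We work with the vertex ordering a < b < c < d < e < f < g < h < i. The simplices of K, each written with vertices in increasing order, are:

  0-simplices (9): a, b, c, d, e, f, g, h, i
  1-simplices (27): ab, ac, ae, ag, ah, ai, bd, be, bf, bg, bi, cd, ce, cf, cg, ci, de, dg, dh, di, ef, eh, fg, fh, fi, gh, hi
  2-simplices (18): abg, abi, ace, acg, aeh, ahi, bde, bdg, bef, bfi, cde, cdi, cfg, cfi, dgh, dhi, efh, fgh

giving chain groups C_0 ≅ Z^9, C_1 ≅ Z^27, C_2 ≅ Z^18.

Boundary ∂_1: C_1 → C_0 maps an edge to its endpoints' difference, ∂[p,q] = q − p. For instance
  ∂ae = e − a.
As a 9×27 matrix over Z this has rank 8, with invariant factors (1,1,1,1,1,1,1,1).

∂_2: C_2 → C_1 maps a triangle to the signed sum of its edges. For instance
  ∂abg = bg − ag + ab,
  ∂ahi = hi − ai + ah.
This gives a 27×18 integer matrix of rank 17; reducing to Smith normal form yields diagonal entries (1,1,1,1,1,1,1,1,1,1,1,1,1,1,1,1,1).

Reading off H_k = ker ∂_k / im ∂_{k+1}:

  H_0: rank C_0 − rank ∂_1 = 9 − 8 = 1, and the invariant factors of ∂_1 are all 1, so H_0 = Z.
  H_1: rank ker ∂_1 − rank ∂_2 = (27 − 8) − 17 = 2, and the invariant factors of ∂_2 are all 1, so H_1 = Z^2.
  H_2: rank ker ∂_2 − rank ∂_3 = (18 − 17) − 0 = 1, and there is no ∂_3, so H_2 = Z.

(K is a triangulation of the torus T^2.)

H_0 = Z,  H_1 = Z^2,  H_2 = Z.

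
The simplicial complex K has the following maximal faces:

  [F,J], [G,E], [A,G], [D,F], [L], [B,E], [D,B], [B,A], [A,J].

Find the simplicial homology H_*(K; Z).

We work with the vertex ordering A < B < D < E < F < G < J < L. The simplices of K, each written with vertices in increasing order, are:

  0-simplices (8): A, B, D, E, F, G, J, L
  1-simplices (8): AB, AG, AJ, BD, BE, DF, EG, FJ

so the chain groups are C_0 ≅ Z^8, C_1 ≅ Z^8.

Boundary ∂_1: C_1 → C_0 sends each edge [p,q] (with p < q) to q − p. For instance
  ∂EG = G − E.
This gives a 8×8 integer matrix of rank 6; reducing to Smith normal form yields diagonal entries (1,1,1,1,1,1).

From H_k ≅ ker(∂_k) / im(∂_{k+1}) we obtain:

  H_0: rank C_0 − rank ∂_1 = 8 − 6 = 2, and the invariant factors of ∂_1 are all 1, so H_0 = Z^2.
  H_1: rank ker ∂_1 − rank ∂_2 = (8 − 6) − 0 = 2, and there is no ∂_2, so H_1 = Z^2.

As a check, the Euler characteristic is 8 − 8 = 0, which agrees with 2 − 2 = 0.

H_0 ≅ Z^2,  H_1 ≅ Z^2.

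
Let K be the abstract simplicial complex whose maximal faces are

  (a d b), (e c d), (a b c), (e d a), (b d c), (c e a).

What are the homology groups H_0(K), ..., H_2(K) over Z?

K has 5 vertices, 9 edges, 6 triangles.
rank ∂_0 = 0, rank ∂_1 = 4 ⇒ b_0 = 5 − 0 − 4 = 1; all invariant factors of ∂_1 are 1 so no torsion. So H_0 ≅ Z.
rank ∂_1 = 4, rank ∂_2 = 5 ⇒ b_1 = 9 − 4 − 5 = 0; all invariant factors of ∂_2 are 1 so no torsion. So H_1 ≅ 0.
rank ∂_2 = 5, rank ∂_3 = 0 ⇒ b_2 = 6 − 5 − 0 = 1. So H_2 ≅ Z.

H_0 ≅ Z,  H_1 = 0,  H_2 ≅ Z.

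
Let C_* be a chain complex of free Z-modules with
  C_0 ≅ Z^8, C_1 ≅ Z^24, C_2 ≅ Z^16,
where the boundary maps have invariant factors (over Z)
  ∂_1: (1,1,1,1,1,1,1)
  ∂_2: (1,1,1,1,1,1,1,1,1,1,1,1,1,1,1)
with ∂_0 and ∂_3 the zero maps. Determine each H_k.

H_0 = Z,  H_1 = Z^2,  H_2 = Z.

H_0: b_0 = 8 − 0 − 7 = 1; torsion from ∂_1 factors > 1: none. So H_0 = Z.
H_1: b_1 = 24 − 7 − 15 = 2; torsion from ∂_2 factors > 1: none. So H_1 = Z^2.
H_2: b_2 = 16 − 15 − 0 = 1; torsion from ∂_3 factors > 1: none. So H_2 = Z.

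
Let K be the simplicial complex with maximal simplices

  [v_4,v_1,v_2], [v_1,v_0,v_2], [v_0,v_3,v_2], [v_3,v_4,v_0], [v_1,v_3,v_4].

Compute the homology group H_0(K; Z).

H_0 ≅ Z.

Order the vertices as v_0 < v_1 < v_2 < v_3 < v_4. Listing each simplex with vertices in this order, K has dimension 2 with simplices:

  0-simplices (5): [v_0], [v_1], [v_2], [v_3], [v_4]
  1-simplices (10): [v_0,v_1], [v_0,v_2], [v_0,v_3], [v_0,v_4], [v_1,v_2], [v_1,v_3], [v_1,v_4], [v_2,v_3], [v_2,v_4], [v_3,v_4]
  2-simplices (5): [v_0,v_1,v_2], [v_0,v_2,v_3], [v_0,v_3,v_4], [v_1,v_2,v_4], [v_1,v_3,v_4]

giving chain groups C_0 ≅ Z^5, C_1 ≅ Z^10, C_2 ≅ Z^5.

The boundary map ∂_1: C_1 → C_0 is given by ∂[p,q] = [q] − [p]. For instance
  ∂[v_1,v_3] = [v_3] − [v_1].
The resulting 5×10 matrix has rank 4, and its Smith normal form has invariant factors (1,1,1,1).

∂_2: C_2 → C_1 acts by ∂[p,q,r] = [q,r] − [p,r] + [p,q]. For instance
  ∂[v_0,v_1,v_2] = [v_1,v_2] − [v_0,v_2] + [v_0,v_1],
  ∂[v_1,v_2,v_4] = [v_2,v_4] − [v_1,v_4] + [v_1,v_2].
The 10×5 boundary matrix has rank 5 and Smith normal form diag(1,1,1,1,1).

Computing H_k = (kernel of ∂_k) / (image of ∂_{k+1}):

  H_0: rank C_0 − rank ∂_1 = 5 − 4 = 1, and the invariant factors of ∂_1 are all 1, so H_0 ≅ Z.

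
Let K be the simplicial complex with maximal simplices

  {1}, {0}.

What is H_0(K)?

H_0 ≅ Z^2.

Fix the vertex order 0 < 1 and write every simplex with vertices in increasing order. Then dim K = 0 and the simplices of K are:

  0-simplices (2): [0], [1]

Hence C_0 ≅ Z^2.

From H_k ≅ ker(∂_k) / im(∂_{k+1}) we obtain:

  H_0: rank C_0 − rank ∂_1 = 2 − 0 = 2, and there is no ∂_1, so H_0 ≅ Z^2.

(K is a triangulation of a set of 2 points.)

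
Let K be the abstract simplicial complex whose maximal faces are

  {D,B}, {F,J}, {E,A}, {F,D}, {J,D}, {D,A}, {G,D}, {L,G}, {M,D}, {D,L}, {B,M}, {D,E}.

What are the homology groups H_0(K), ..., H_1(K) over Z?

We work with the vertex ordering A < B < D < E < F < G < J < L < M. The simplices of K, each written with vertices in increasing order, are:

  0-simplices (9): A, B, D, E, F, G, J, L, M
  1-simplices (12): AD, AE, BD, BM, DE, DF, DG, DJ, DL, DM, FJ, GL

Hence C_0 ≅ Z^9, C_1 ≅ Z^12.

The boundary map ∂_1: C_1 → C_0 is given by ∂[p,q] = [q] − [p].
This gives a 9×12 integer matrix of rank 8; reducing to Smith normal form yields diagonal entries (1,1,1,1,1,1,1,1).

Now H_k = ker ∂_k / im ∂_{k+1}, so:

  H_0: rank C_0 − rank ∂_1 = 9 − 8 = 1, and the invariant factors of ∂_1 are all 1, so H_0 = Z.
  H_1: rank ker ∂_1 − rank ∂_2 = (12 − 8) − 0 = 4, and there is no ∂_2, so H_1 = Z^4.

H_0 ≅ Z,  H_1 ≅ Z^4.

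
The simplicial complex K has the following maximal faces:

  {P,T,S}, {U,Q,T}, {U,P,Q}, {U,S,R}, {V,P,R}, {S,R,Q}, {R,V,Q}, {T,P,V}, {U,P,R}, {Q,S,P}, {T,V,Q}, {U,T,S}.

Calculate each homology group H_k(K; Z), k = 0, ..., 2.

Order the vertices as P < Q < R < S < T < U < V. Listing each simplex with vertices in this order, K has dimension 2 with simplices:

  0-simplices (7): P, Q, R, S, T, U, V
  1-simplices (18): PQ, PR, PS, PT, PU, PV, QR, QS, QT, QU, QV, RS, RU, RV, ST, SU, TU, TV
  2-simplices (12): PQS, PQU, PRU, PRV, PST, PTV, QRS, QRV, QTU, QTV, RSU, STU

giving chain groups C_0 ≅ Z^7, C_1 ≅ Z^18, C_2 ≅ Z^12.

∂_1: C_1 → C_0 maps an edge to its endpoints' difference, ∂[p,q] = q − p.
As a 7×18 matrix over Z this has rank 6, with invariant factors (1,1,1,1,1,1).

The boundary map ∂_2: C_2 → C_1 acts by ∂[p,q,r] = [q,r] − [p,r] + [p,q]. For instance
  ∂QTU = TU − QU + QT,
  ∂PQS = QS − PS + PQ.
The 18×12 boundary matrix has rank 12 and Smith normal form diag(1,1,1,1,1,1,1,1,1,1,1,2).

From H_k ≅ ker(∂_k) / im(∂_{k+1}) we obtain:

  H_0: rank C_0 − rank ∂_1 = 7 − 6 = 1, and the invariant factors of ∂_1 are all 1, so H_0 ≅ Z.
  H_1: rank ker ∂_1 − rank ∂_2 = (18 − 6) − 12 = 0, and ∂_2 has invariant factor 2 > 1, so H_1 ≅ Z/2.
  H_2: rank ker ∂_2 − rank ∂_3 = (12 − 12) − 0 = 0, and there is no ∂_3, so H_2 ≅ 0.

H_0 ≅ Z,  H_1 ≅ Z/2,  H_2 = 0.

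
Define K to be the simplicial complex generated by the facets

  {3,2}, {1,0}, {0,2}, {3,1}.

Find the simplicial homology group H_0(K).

H_0 = Z.

Take the total order 0 < 1 < 2 < 3 on the vertex set. Then K (dimension 1) consists of the simplices:

  0-simplices (4): [0], [1], [2], [3]
  1-simplices (4): [0,1], [0,2], [1,3], [2,3]

giving chain groups C_0 ≅ Z^4, C_1 ≅ Z^4.

Boundary ∂_1: C_1 → C_0 is given by ∂[p,q] = [q] − [p].
As a 4×4 matrix over Z this has rank 3, with invariant factors (1,1,1).

Reading off H_k = ker ∂_k / im ∂_{k+1}:

  H_0: rank C_0 − rank ∂_1 = 4 − 3 = 1, and the invariant factors of ∂_1 are all 1, so H_0 ≅ Z.

(K is a triangulation of the circle S^1.)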